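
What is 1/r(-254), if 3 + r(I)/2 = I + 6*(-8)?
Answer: -1/610 ≈ -0.0016393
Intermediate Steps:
r(I) = -102 + 2*I (r(I) = -6 + 2*(I + 6*(-8)) = -6 + 2*(I - 48) = -6 + 2*(-48 + I) = -6 + (-96 + 2*I) = -102 + 2*I)
1/r(-254) = 1/(-102 + 2*(-254)) = 1/(-102 - 508) = 1/(-610) = -1/610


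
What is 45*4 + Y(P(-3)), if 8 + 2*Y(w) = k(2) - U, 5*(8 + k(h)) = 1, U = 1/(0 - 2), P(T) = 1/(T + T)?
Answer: 3447/20 ≈ 172.35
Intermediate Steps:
P(T) = 1/(2*T)
U = -½ (U = 1/(-2) = -½ ≈ -0.50000)
k(h) = -39/5 (k(h) = -8 + (⅕)*1 = -8 + ⅕ = -39/5)
Y(w) = -153/20 (Y(w) = -4 + (-39/5 - 1*(-½))/2 = -4 + (-39/5 + ½)/2 = -4 + (½)*(-73/10) = -4 - 73/20 = -153/20)
45*4 + Y(P(-3)) = 45*4 - 153/20 = 180 - 153/20 = 3447/20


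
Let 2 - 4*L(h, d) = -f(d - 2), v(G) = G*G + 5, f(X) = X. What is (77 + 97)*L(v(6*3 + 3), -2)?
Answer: -87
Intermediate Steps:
v(G) = 5 + G**2 (v(G) = G**2 + 5 = 5 + G**2)
L(h, d) = d/4 (L(h, d) = 1/2 - (-1)*(d - 2)/4 = 1/2 - (-1)*(-2 + d)/4 = 1/2 - (2 - d)/4 = 1/2 + (-1/2 + d/4) = d/4)
(77 + 97)*L(v(6*3 + 3), -2) = (77 + 97)*((1/4)*(-2)) = 174*(-1/2) = -87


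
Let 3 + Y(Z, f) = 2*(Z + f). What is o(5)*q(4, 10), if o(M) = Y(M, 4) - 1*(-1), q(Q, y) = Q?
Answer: 64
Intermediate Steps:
Y(Z, f) = -3 + 2*Z + 2*f (Y(Z, f) = -3 + 2*(Z + f) = -3 + (2*Z + 2*f) = -3 + 2*Z + 2*f)
o(M) = 6 + 2*M (o(M) = (-3 + 2*M + 2*4) - 1*(-1) = (-3 + 2*M + 8) + 1 = (5 + 2*M) + 1 = 6 + 2*M)
o(5)*q(4, 10) = (6 + 2*5)*4 = (6 + 10)*4 = 16*4 = 64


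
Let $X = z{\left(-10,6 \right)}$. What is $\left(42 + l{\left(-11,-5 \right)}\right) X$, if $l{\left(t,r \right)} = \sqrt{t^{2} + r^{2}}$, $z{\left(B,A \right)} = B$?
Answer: $-420 - 10 \sqrt{146} \approx -540.83$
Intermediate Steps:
$l{\left(t,r \right)} = \sqrt{r^{2} + t^{2}}$
$X = -10$
$\left(42 + l{\left(-11,-5 \right)}\right) X = \left(42 + \sqrt{\left(-5\right)^{2} + \left(-11\right)^{2}}\right) \left(-10\right) = \left(42 + \sqrt{25 + 121}\right) \left(-10\right) = \left(42 + \sqrt{146}\right) \left(-10\right) = -420 - 10 \sqrt{146}$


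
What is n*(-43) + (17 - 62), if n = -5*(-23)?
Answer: -4990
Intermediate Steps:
n = 115
n*(-43) + (17 - 62) = 115*(-43) + (17 - 62) = -4945 - 45 = -4990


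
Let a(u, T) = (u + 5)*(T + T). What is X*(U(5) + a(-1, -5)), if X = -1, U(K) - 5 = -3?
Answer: 38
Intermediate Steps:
a(u, T) = 2*T*(5 + u) (a(u, T) = (5 + u)*(2*T) = 2*T*(5 + u))
U(K) = 2 (U(K) = 5 - 3 = 2)
X*(U(5) + a(-1, -5)) = -(2 + 2*(-5)*(5 - 1)) = -(2 + 2*(-5)*4) = -(2 - 40) = -1*(-38) = 38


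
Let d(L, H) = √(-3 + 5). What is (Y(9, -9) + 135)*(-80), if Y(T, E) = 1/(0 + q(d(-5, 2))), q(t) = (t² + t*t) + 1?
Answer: -10816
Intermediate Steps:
d(L, H) = √2
q(t) = 1 + 2*t² (q(t) = (t² + t²) + 1 = 2*t² + 1 = 1 + 2*t²)
Y(T, E) = ⅕ (Y(T, E) = 1/(0 + (1 + 2*(√2)²)) = 1/(0 + (1 + 2*2)) = 1/(0 + (1 + 4)) = 1/(0 + 5) = 1/5 = ⅕)
(Y(9, -9) + 135)*(-80) = (⅕ + 135)*(-80) = (676/5)*(-80) = -10816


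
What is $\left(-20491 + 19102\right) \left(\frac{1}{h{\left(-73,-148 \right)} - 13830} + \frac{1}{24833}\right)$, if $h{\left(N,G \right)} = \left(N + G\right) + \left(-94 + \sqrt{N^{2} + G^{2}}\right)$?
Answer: $\frac{210029291277}{4967935816736} + \frac{1389 \sqrt{27233}}{200053792} \approx 0.043423$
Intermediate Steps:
$h{\left(N,G \right)} = -94 + G + N + \sqrt{G^{2} + N^{2}}$ ($h{\left(N,G \right)} = \left(G + N\right) + \left(-94 + \sqrt{G^{2} + N^{2}}\right) = -94 + G + N + \sqrt{G^{2} + N^{2}}$)
$\left(-20491 + 19102\right) \left(\frac{1}{h{\left(-73,-148 \right)} - 13830} + \frac{1}{24833}\right) = \left(-20491 + 19102\right) \left(\frac{1}{\left(-94 - 148 - 73 + \sqrt{\left(-148\right)^{2} + \left(-73\right)^{2}}\right) - 13830} + \frac{1}{24833}\right) = - 1389 \left(\frac{1}{\left(-94 - 148 - 73 + \sqrt{21904 + 5329}\right) - 13830} + \frac{1}{24833}\right) = - 1389 \left(\frac{1}{\left(-94 - 148 - 73 + \sqrt{27233}\right) - 13830} + \frac{1}{24833}\right) = - 1389 \left(\frac{1}{\left(-315 + \sqrt{27233}\right) - 13830} + \frac{1}{24833}\right) = - 1389 \left(\frac{1}{-14145 + \sqrt{27233}} + \frac{1}{24833}\right) = - 1389 \left(\frac{1}{24833} + \frac{1}{-14145 + \sqrt{27233}}\right) = - \frac{1389}{24833} - \frac{1389}{-14145 + \sqrt{27233}}$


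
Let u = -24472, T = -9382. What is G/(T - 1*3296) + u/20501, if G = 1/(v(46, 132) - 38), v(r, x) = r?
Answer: -130635191/109436496 ≈ -1.1937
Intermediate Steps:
G = 1/8 (G = 1/(46 - 38) = 1/8 ≈ 0.12500)
G/(T - 1*3296) + u/20501 = 1/(8*(-9382 - 1*3296)) - 24472/20501 = 1/(8*(-9382 - 3296)) - 24472*1/20501 = (1/8)/(-12678) - 1288/1079 = (1/8)*(-1/12678) - 1288/1079 = -1/101424 - 1288/1079 = -130635191/109436496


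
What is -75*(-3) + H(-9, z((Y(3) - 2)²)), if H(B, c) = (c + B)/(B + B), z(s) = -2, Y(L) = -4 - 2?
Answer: 4061/18 ≈ 225.61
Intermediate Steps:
Y(L) = -6
H(B, c) = (B + c)/(2*B) (H(B, c) = (B + c)/((2*B)) = (B + c)*(1/(2*B)) = (B + c)/(2*B))
-75*(-3) + H(-9, z((Y(3) - 2)²)) = -75*(-3) + (½)*(-9 - 2)/(-9) = 225 + (½)*(-⅑)*(-11) = 225 + 11/18 = 4061/18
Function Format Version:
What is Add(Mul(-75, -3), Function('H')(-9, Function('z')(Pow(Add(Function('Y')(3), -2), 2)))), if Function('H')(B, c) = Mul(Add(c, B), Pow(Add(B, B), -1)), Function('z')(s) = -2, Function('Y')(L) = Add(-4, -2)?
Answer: Rational(4061, 18) ≈ 225.61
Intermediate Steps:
Function('Y')(L) = -6
Function('H')(B, c) = Mul(Rational(1, 2), Pow(B, -1), Add(B, c)) (Function('H')(B, c) = Mul(Add(B, c), Pow(Mul(2, B), -1)) = Mul(Add(B, c), Mul(Rational(1, 2), Pow(B, -1))) = Mul(Rational(1, 2), Pow(B, -1), Add(B, c)))
Add(Mul(-75, -3), Function('H')(-9, Function('z')(Pow(Add(Function('Y')(3), -2), 2)))) = Add(Mul(-75, -3), Mul(Rational(1, 2), Pow(-9, -1), Add(-9, -2))) = Add(225, Mul(Rational(1, 2), Rational(-1, 9), -11)) = Add(225, Rational(11, 18)) = Rational(4061, 18)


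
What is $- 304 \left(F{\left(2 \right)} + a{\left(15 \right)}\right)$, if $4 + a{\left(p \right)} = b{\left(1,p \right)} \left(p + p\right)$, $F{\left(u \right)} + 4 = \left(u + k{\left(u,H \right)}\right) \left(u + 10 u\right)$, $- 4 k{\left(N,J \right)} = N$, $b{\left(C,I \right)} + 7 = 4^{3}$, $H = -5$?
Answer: $-527440$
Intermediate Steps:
$b{\left(C,I \right)} = 57$ ($b{\left(C,I \right)} = -7 + 4^{3} = -7 + 64 = 57$)
$k{\left(N,J \right)} = - \frac{N}{4}$
$F{\left(u \right)} = -4 + \frac{33 u^{2}}{4}$ ($F{\left(u \right)} = -4 + \left(u - \frac{u}{4}\right) \left(u + 10 u\right) = -4 + \frac{3 u}{4} \cdot 11 u = -4 + \frac{33 u^{2}}{4}$)
$a{\left(p \right)} = -4 + 114 p$ ($a{\left(p \right)} = -4 + 57 \left(p + p\right) = -4 + 57 \cdot 2 p = -4 + 114 p$)
$- 304 \left(F{\left(2 \right)} + a{\left(15 \right)}\right) = - 304 \left(\left(-4 + \frac{33 \cdot 2^{2}}{4}\right) + \left(-4 + 114 \cdot 15\right)\right) = - 304 \left(\left(-4 + \frac{33}{4} \cdot 4\right) + \left(-4 + 1710\right)\right) = - 304 \left(\left(-4 + 33\right) + 1706\right) = - 304 \left(29 + 1706\right) = \left(-304\right) 1735 = -527440$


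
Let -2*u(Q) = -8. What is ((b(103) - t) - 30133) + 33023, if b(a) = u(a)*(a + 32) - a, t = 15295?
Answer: -11968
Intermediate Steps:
u(Q) = 4 (u(Q) = -1/2*(-8) = 4)
b(a) = 128 + 3*a (b(a) = 4*(a + 32) - a = 4*(32 + a) - a = (128 + 4*a) - a = 128 + 3*a)
((b(103) - t) - 30133) + 33023 = (((128 + 3*103) - 1*15295) - 30133) + 33023 = (((128 + 309) - 15295) - 30133) + 33023 = ((437 - 15295) - 30133) + 33023 = (-14858 - 30133) + 33023 = -44991 + 33023 = -11968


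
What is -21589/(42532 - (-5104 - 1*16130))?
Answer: -21589/63766 ≈ -0.33857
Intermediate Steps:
-21589/(42532 - (-5104 - 1*16130)) = -21589/(42532 - (-5104 - 16130)) = -21589/(42532 - 1*(-21234)) = -21589/(42532 + 21234) = -21589/63766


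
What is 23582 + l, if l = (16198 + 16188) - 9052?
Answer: 46916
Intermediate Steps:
l = 23334 (l = 32386 - 9052 = 23334)
23582 + l = 23582 + 23334 = 46916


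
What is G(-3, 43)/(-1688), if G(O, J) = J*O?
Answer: 129/1688 ≈ 0.076422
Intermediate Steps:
G(-3, 43)/(-1688) = (43*(-3))/(-1688) = -129*(-1/1688) = 129/1688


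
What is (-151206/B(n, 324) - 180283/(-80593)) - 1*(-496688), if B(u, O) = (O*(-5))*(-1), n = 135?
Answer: 10806003167897/21760110 ≈ 4.9660e+5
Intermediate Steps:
B(u, O) = 5*O (B(u, O) = -5*O*(-1) = 5*O)
(-151206/B(n, 324) - 180283/(-80593)) - 1*(-496688) = (-151206/(5*324) - 180283/(-80593)) - 1*(-496688) = (-151206/1620 - 180283*(-1/80593)) + 496688 = (-151206*1/1620 + 180283/80593) + 496688 = (-25201/270 + 180283/80593) + 496688 = -1982347783/21760110 + 496688 = 10806003167897/21760110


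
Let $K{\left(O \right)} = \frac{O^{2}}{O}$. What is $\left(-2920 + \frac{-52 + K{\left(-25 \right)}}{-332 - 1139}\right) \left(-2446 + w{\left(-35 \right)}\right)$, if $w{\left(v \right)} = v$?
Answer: $\frac{10656497883}{1471} \approx 7.2444 \cdot 10^{6}$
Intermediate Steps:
$K{\left(O \right)} = O$
$\left(-2920 + \frac{-52 + K{\left(-25 \right)}}{-332 - 1139}\right) \left(-2446 + w{\left(-35 \right)}\right) = \left(-2920 + \frac{-52 - 25}{-332 - 1139}\right) \left(-2446 - 35\right) = \left(-2920 - \frac{77}{-1471}\right) \left(-2481\right) = \left(-2920 - - \frac{77}{1471}\right) \left(-2481\right) = \left(-2920 + \frac{77}{1471}\right) \left(-2481\right) = \left(- \frac{4295243}{1471}\right) \left(-2481\right) = \frac{10656497883}{1471}$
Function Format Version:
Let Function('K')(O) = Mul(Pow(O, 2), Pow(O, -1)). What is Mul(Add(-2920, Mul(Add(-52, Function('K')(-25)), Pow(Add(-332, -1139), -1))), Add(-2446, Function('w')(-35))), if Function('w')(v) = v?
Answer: Rational(10656497883, 1471) ≈ 7.2444e+6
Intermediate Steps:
Function('K')(O) = O
Mul(Add(-2920, Mul(Add(-52, Function('K')(-25)), Pow(Add(-332, -1139), -1))), Add(-2446, Function('w')(-35))) = Mul(Add(-2920, Mul(Add(-52, -25), Pow(Add(-332, -1139), -1))), Add(-2446, -35)) = Mul(Add(-2920, Mul(-77, Pow(-1471, -1))), -2481) = Mul(Add(-2920, Mul(-77, Rational(-1, 1471))), -2481) = Mul(Add(-2920, Rational(77, 1471)), -2481) = Mul(Rational(-4295243, 1471), -2481) = Rational(10656497883, 1471)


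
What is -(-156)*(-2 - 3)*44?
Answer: -34320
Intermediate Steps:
-(-156)*(-2 - 3)*44 = -(-156)*(-5)*44 = -26*30*44 = -780*44 = -34320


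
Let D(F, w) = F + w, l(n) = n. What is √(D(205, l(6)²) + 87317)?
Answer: √87558 ≈ 295.90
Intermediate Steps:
√(D(205, l(6)²) + 87317) = √((205 + 6²) + 87317) = √((205 + 36) + 87317) = √(241 + 87317) = √87558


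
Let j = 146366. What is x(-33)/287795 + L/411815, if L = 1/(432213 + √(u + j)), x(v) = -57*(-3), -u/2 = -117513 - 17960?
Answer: 877004248693240076/1476008393953843232115 - 4*√322/8547799614041495 ≈ 0.00059417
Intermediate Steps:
u = 270946 (u = -2*(-117513 - 17960) = -2*(-135473) = 270946)
x(v) = 171
L = 1/(432213 + 36*√322) (L = 1/(432213 + √(270946 + 146366)) = 1/(432213 + √417312) = 1/(432213 + 36*√322) ≈ 2.3102e-6)
x(-33)/287795 + L/411815 = 171/287795 + (144071/62269220019 - 4*√322/20756406673)/411815 = 171*(1/287795) + (144071/62269220019 - 4*√322/20756406673)*(1/411815) = 171/287795 + (144071/25643398842124485 - 4*√322/8547799614041495) = 877004248693240076/1476008393953843232115 - 4*√322/8547799614041495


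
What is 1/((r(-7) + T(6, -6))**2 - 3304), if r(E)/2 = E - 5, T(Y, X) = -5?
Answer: -1/2463 ≈ -0.00040601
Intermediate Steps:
r(E) = -10 + 2*E (r(E) = 2*(E - 5) = 2*(-5 + E) = -10 + 2*E)
1/((r(-7) + T(6, -6))**2 - 3304) = 1/(((-10 + 2*(-7)) - 5)**2 - 3304) = 1/(((-10 - 14) - 5)**2 - 3304) = 1/((-24 - 5)**2 - 3304) = 1/((-29)**2 - 3304) = 1/(841 - 3304) = 1/(-2463) = -1/2463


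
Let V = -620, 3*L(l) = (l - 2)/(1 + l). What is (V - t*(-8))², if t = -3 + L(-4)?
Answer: 3671056/9 ≈ 4.0790e+5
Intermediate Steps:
L(l) = (-2 + l)/(3*(1 + l)) (L(l) = ((l - 2)/(1 + l))/3 = ((-2 + l)/(1 + l))/3 = (-2 + l)/(3*(1 + l)))
t = -7/3 (t = -3 + (-2 - 4)/(3*(1 - 4)) = -3 + (⅓)*(-6)/(-3) = -3 + (⅓)*(-⅓)*(-6) = -3 + ⅔ = -7/3 ≈ -2.3333)
(V - t*(-8))² = (-620 - 1*(-7/3)*(-8))² = (-620 + (7/3)*(-8))² = (-620 - 56/3)² = (-1916/3)² = 3671056/9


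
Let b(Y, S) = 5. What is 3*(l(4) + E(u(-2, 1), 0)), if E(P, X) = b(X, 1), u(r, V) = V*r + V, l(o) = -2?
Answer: 9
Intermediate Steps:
u(r, V) = V + V*r
E(P, X) = 5
3*(l(4) + E(u(-2, 1), 0)) = 3*(-2 + 5) = 3*3 = 9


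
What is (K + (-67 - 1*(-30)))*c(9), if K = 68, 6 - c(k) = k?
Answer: -93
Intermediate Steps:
c(k) = 6 - k
(K + (-67 - 1*(-30)))*c(9) = (68 + (-67 - 1*(-30)))*(6 - 1*9) = (68 + (-67 + 30))*(6 - 9) = (68 - 37)*(-3) = 31*(-3) = -93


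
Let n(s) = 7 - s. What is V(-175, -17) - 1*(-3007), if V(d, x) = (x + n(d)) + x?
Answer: 3155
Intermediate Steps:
V(d, x) = 7 - d + 2*x (V(d, x) = (x + (7 - d)) + x = (7 + x - d) + x = 7 - d + 2*x)
V(-175, -17) - 1*(-3007) = (7 - 1*(-175) + 2*(-17)) - 1*(-3007) = (7 + 175 - 34) + 3007 = 148 + 3007 = 3155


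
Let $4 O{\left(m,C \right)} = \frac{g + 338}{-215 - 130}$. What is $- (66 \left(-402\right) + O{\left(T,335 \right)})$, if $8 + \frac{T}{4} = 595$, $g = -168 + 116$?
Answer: $\frac{18307223}{690} \approx 26532.0$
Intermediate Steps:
$g = -52$
$T = 2348$ ($T = -32 + 4 \cdot 595 = -32 + 2380 = 2348$)
$O{\left(m,C \right)} = - \frac{143}{690}$ ($O{\left(m,C \right)} = \frac{\left(-52 + 338\right) \frac{1}{-215 - 130}}{4} = \frac{286 \frac{1}{-345}}{4} = \frac{286 \left(- \frac{1}{345}\right)}{4} = \frac{1}{4} \left(- \frac{286}{345}\right) = - \frac{143}{690}$)
$- (66 \left(-402\right) + O{\left(T,335 \right)}) = - (66 \left(-402\right) - \frac{143}{690}) = - (-26532 - \frac{143}{690}) = \left(-1\right) \left(- \frac{18307223}{690}\right) = \frac{18307223}{690}$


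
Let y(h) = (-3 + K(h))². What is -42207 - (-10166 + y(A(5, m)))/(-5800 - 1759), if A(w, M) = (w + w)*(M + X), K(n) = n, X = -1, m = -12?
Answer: -319035190/7559 ≈ -42206.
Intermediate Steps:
A(w, M) = 2*w*(-1 + M) (A(w, M) = (w + w)*(M - 1) = (2*w)*(-1 + M) = 2*w*(-1 + M))
y(h) = (-3 + h)²
-42207 - (-10166 + y(A(5, m)))/(-5800 - 1759) = -42207 - (-10166 + (-3 + 2*5*(-1 - 12))²)/(-5800 - 1759) = -42207 - (-10166 + (-3 + 2*5*(-13))²)/(-7559) = -42207 - (-10166 + (-3 - 130)²)*(-1)/7559 = -42207 - (-10166 + (-133)²)*(-1)/7559 = -42207 - (-10166 + 17689)*(-1)/7559 = -42207 - 7523*(-1)/7559 = -42207 - 1*(-7523/7559) = -42207 + 7523/7559 = -319035190/7559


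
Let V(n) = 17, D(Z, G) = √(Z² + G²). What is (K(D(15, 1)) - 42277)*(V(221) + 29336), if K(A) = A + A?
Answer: -1240956781 + 58706*√226 ≈ -1.2401e+9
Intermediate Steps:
D(Z, G) = √(G² + Z²)
K(A) = 2*A
(K(D(15, 1)) - 42277)*(V(221) + 29336) = (2*√(1² + 15²) - 42277)*(17 + 29336) = (2*√(1 + 225) - 42277)*29353 = (2*√226 - 42277)*29353 = (-42277 + 2*√226)*29353 = -1240956781 + 58706*√226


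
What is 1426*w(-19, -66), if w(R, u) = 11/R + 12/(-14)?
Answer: -272366/133 ≈ -2047.9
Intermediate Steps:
w(R, u) = -6/7 + 11/R (w(R, u) = 11/R + 12*(-1/14) = 11/R - 6/7 = -6/7 + 11/R)
1426*w(-19, -66) = 1426*(-6/7 + 11/(-19)) = 1426*(-6/7 + 11*(-1/19)) = 1426*(-6/7 - 11/19) = 1426*(-191/133) = -272366/133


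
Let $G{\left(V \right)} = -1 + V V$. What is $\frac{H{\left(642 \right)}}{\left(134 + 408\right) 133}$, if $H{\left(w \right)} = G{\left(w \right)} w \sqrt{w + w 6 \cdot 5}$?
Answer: $\frac{132304323 \sqrt{19902}}{36043} \approx 5.1785 \cdot 10^{5}$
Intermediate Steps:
$G{\left(V \right)} = -1 + V^{2}$
$H{\left(w \right)} = \sqrt{31} w^{\frac{3}{2}} \left(-1 + w^{2}\right)$ ($H{\left(w \right)} = \left(-1 + w^{2}\right) w \sqrt{w + w 6 \cdot 5} = w \left(-1 + w^{2}\right) \sqrt{w + 6 w 5} = w \left(-1 + w^{2}\right) \sqrt{w + 30 w} = w \left(-1 + w^{2}\right) \sqrt{31 w} = w \left(-1 + w^{2}\right) \sqrt{31} \sqrt{w} = \sqrt{31} w^{\frac{3}{2}} \left(-1 + w^{2}\right)$)
$\frac{H{\left(642 \right)}}{\left(134 + 408\right) 133} = \frac{\sqrt{31} \cdot 642^{\frac{3}{2}} \left(-1 + 642^{2}\right)}{\left(134 + 408\right) 133} = \frac{\sqrt{31} \cdot 642 \sqrt{642} \left(-1 + 412164\right)}{542 \cdot 133} = \frac{\sqrt{31} \cdot 642 \sqrt{642} \cdot 412163}{72086} = 264608646 \sqrt{19902} \cdot \frac{1}{72086} = \frac{132304323 \sqrt{19902}}{36043}$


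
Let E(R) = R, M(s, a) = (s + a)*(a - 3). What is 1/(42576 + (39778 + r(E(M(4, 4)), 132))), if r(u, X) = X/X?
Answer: 1/82355 ≈ 1.2143e-5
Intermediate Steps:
M(s, a) = (-3 + a)*(a + s) (M(s, a) = (a + s)*(-3 + a) = (-3 + a)*(a + s))
r(u, X) = 1
1/(42576 + (39778 + r(E(M(4, 4)), 132))) = 1/(42576 + (39778 + 1)) = 1/(42576 + 39779) = 1/82355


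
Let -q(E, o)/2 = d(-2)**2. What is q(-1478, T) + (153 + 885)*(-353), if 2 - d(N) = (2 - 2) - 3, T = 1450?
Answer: -366464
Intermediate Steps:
d(N) = 5 (d(N) = 2 - ((2 - 2) - 3) = 2 - (0 - 3) = 2 - 1*(-3) = 2 + 3 = 5)
q(E, o) = -50 (q(E, o) = -2*5**2 = -2*25 = -50)
q(-1478, T) + (153 + 885)*(-353) = -50 + (153 + 885)*(-353) = -50 + 1038*(-353) = -50 - 366414 = -366464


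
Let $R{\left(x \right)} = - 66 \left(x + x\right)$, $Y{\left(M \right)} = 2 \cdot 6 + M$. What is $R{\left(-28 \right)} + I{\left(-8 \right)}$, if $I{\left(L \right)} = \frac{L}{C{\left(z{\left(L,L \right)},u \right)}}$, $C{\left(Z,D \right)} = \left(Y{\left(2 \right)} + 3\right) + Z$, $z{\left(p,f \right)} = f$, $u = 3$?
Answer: $\frac{33256}{9} \approx 3695.1$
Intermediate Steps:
$Y{\left(M \right)} = 12 + M$
$C{\left(Z,D \right)} = 17 + Z$ ($C{\left(Z,D \right)} = \left(\left(12 + 2\right) + 3\right) + Z = \left(14 + 3\right) + Z = 17 + Z$)
$R{\left(x \right)} = - 132 x$ ($R{\left(x \right)} = - 66 \cdot 2 x = - 132 x$)
$I{\left(L \right)} = \frac{L}{17 + L}$
$R{\left(-28 \right)} + I{\left(-8 \right)} = \left(-132\right) \left(-28\right) - \frac{8}{17 - 8} = 3696 - \frac{8}{9} = \frac{33256}{9}$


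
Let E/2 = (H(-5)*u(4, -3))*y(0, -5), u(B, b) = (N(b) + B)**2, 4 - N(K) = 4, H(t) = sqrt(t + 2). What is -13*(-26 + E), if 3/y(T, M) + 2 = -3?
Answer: 338 + 1248*I*sqrt(3)/5 ≈ 338.0 + 432.32*I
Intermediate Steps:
H(t) = sqrt(2 + t)
N(K) = 0 (N(K) = 4 - 1*4 = 4 - 4 = 0)
y(T, M) = -3/5 (y(T, M) = 3/(-2 - 3) = 3/(-5) = 3*(-1/5) = -3/5)
u(B, b) = B**2 (u(B, b) = (0 + B)**2 = B**2)
E = -96*I*sqrt(3)/5 (E = 2*((sqrt(2 - 5)*4**2)*(-3/5)) = 2*((sqrt(-3)*16)*(-3/5)) = 2*(((I*sqrt(3))*16)*(-3/5)) = 2*((16*I*sqrt(3))*(-3/5)) = 2*(-48*I*sqrt(3)/5) = -96*I*sqrt(3)/5 ≈ -33.255*I)
-13*(-26 + E) = -13*(-26 - 96*I*sqrt(3)/5) = 338 + 1248*I*sqrt(3)/5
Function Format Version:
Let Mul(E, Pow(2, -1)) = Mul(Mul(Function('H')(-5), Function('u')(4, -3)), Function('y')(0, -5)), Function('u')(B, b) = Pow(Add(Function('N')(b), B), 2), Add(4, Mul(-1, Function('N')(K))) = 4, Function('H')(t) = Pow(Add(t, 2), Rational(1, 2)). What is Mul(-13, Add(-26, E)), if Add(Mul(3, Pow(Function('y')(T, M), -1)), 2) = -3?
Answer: Add(338, Mul(Rational(1248, 5), I, Pow(3, Rational(1, 2)))) ≈ Add(338.00, Mul(432.32, I))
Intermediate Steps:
Function('H')(t) = Pow(Add(2, t), Rational(1, 2))
Function('N')(K) = 0 (Function('N')(K) = Add(4, Mul(-1, 4)) = Add(4, -4) = 0)
Function('y')(T, M) = Rational(-3, 5) (Function('y')(T, M) = Mul(3, Pow(Add(-2, -3), -1)) = Mul(3, Pow(-5, -1)) = Mul(3, Rational(-1, 5)) = Rational(-3, 5))
Function('u')(B, b) = Pow(B, 2) (Function('u')(B, b) = Pow(Add(0, B), 2) = Pow(B, 2))
E = Mul(Rational(-96, 5), I, Pow(3, Rational(1, 2))) (E = Mul(2, Mul(Mul(Pow(Add(2, -5), Rational(1, 2)), Pow(4, 2)), Rational(-3, 5))) = Mul(2, Mul(Mul(Pow(-3, Rational(1, 2)), 16), Rational(-3, 5))) = Mul(2, Mul(Mul(Mul(I, Pow(3, Rational(1, 2))), 16), Rational(-3, 5))) = Mul(2, Mul(Mul(16, I, Pow(3, Rational(1, 2))), Rational(-3, 5))) = Mul(2, Mul(Rational(-48, 5), I, Pow(3, Rational(1, 2)))) = Mul(Rational(-96, 5), I, Pow(3, Rational(1, 2))) ≈ Mul(-33.255, I))
Mul(-13, Add(-26, E)) = Mul(-13, Add(-26, Mul(Rational(-96, 5), I, Pow(3, Rational(1, 2))))) = Add(338, Mul(Rational(1248, 5), I, Pow(3, Rational(1, 2))))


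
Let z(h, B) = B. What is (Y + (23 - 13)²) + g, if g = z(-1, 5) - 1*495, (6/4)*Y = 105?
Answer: -320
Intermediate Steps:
Y = 70 (Y = (⅔)*105 = 70)
g = -490 (g = 5 - 1*495 = 5 - 495 = -490)
(Y + (23 - 13)²) + g = (70 + (23 - 13)²) - 490 = (70 + 10²) - 490 = (70 + 100) - 490 = 170 - 490 = -320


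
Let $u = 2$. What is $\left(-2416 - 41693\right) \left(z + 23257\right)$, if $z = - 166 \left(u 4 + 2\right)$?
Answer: $-952622073$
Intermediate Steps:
$z = -1660$ ($z = - 166 \left(2 \cdot 4 + 2\right) = - 166 \left(8 + 2\right) = \left(-166\right) 10 = -1660$)
$\left(-2416 - 41693\right) \left(z + 23257\right) = \left(-2416 - 41693\right) \left(-1660 + 23257\right) = \left(-44109\right) 21597 = -952622073$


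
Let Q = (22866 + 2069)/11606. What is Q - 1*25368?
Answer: -294396073/11606 ≈ -25366.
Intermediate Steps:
Q = 24935/11606 (Q = 24935*(1/11606) = 24935/11606 ≈ 2.1485)
Q - 1*25368 = 24935/11606 - 1*25368 = 24935/11606 - 25368 = -294396073/11606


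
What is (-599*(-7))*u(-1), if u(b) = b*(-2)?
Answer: 8386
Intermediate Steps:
u(b) = -2*b
(-599*(-7))*u(-1) = (-599*(-7))*(-2*(-1)) = 4193*2 = 8386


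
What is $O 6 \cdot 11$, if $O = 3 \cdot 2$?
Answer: $396$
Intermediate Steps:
$O = 6$
$O 6 \cdot 11 = 6 \cdot 6 \cdot 11 = 36 \cdot 11 = 396$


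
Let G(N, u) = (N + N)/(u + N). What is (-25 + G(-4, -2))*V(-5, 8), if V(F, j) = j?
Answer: -568/3 ≈ -189.33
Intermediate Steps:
G(N, u) = 2*N/(N + u) (G(N, u) = (2*N)/(N + u) = 2*N/(N + u))
(-25 + G(-4, -2))*V(-5, 8) = (-25 + 2*(-4)/(-4 - 2))*8 = (-25 + 2*(-4)/(-6))*8 = (-25 + 2*(-4)*(-1/6))*8 = (-25 + 4/3)*8 = -71/3*8 = -568/3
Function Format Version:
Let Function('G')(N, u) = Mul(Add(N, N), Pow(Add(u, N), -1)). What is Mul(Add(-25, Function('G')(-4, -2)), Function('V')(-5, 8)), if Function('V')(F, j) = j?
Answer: Rational(-568, 3) ≈ -189.33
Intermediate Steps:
Function('G')(N, u) = Mul(2, N, Pow(Add(N, u), -1)) (Function('G')(N, u) = Mul(Mul(2, N), Pow(Add(N, u), -1)) = Mul(2, N, Pow(Add(N, u), -1)))
Mul(Add(-25, Function('G')(-4, -2)), Function('V')(-5, 8)) = Mul(Add(-25, Mul(2, -4, Pow(Add(-4, -2), -1))), 8) = Mul(Add(-25, Mul(2, -4, Pow(-6, -1))), 8) = Mul(Add(-25, Mul(2, -4, Rational(-1, 6))), 8) = Mul(Add(-25, Rational(4, 3)), 8) = Mul(Rational(-71, 3), 8) = Rational(-568, 3)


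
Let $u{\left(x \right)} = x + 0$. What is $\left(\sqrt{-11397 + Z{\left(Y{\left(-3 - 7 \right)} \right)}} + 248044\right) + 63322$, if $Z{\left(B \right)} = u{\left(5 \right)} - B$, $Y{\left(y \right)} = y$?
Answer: $311366 + i \sqrt{11382} \approx 3.1137 \cdot 10^{5} + 106.69 i$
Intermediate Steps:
$u{\left(x \right)} = x$
$Z{\left(B \right)} = 5 - B$
$\left(\sqrt{-11397 + Z{\left(Y{\left(-3 - 7 \right)} \right)}} + 248044\right) + 63322 = \left(\sqrt{-11397 + \left(5 - \left(-3 - 7\right)\right)} + 248044\right) + 63322 = \left(\sqrt{-11397 + \left(5 - -10\right)} + 248044\right) + 63322 = \left(\sqrt{-11397 + \left(5 + 10\right)} + 248044\right) + 63322 = \left(\sqrt{-11397 + 15} + 248044\right) + 63322 = \left(\sqrt{-11382} + 248044\right) + 63322 = \left(i \sqrt{11382} + 248044\right) + 63322 = \left(248044 + i \sqrt{11382}\right) + 63322 = 311366 + i \sqrt{11382}$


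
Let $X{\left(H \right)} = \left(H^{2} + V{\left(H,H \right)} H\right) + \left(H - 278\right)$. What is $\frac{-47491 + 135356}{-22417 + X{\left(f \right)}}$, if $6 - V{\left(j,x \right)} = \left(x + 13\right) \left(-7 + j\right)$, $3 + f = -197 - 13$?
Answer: $\frac{87865}{9393183} \approx 0.0093541$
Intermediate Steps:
$f = -213$ ($f = -3 - 210 = -213$)
$V{\left(j,x \right)} = 6 - \left(-7 + j\right) \left(13 + x\right)$ ($V{\left(j,x \right)} = 6 - \left(x + 13\right) \left(-7 + j\right) = 6 - \left(13 + x\right) \left(-7 + j\right) = 6 - \left(-7 + j\right) \left(13 + x\right)$)
$X{\left(H \right)} = -278 + H + H^{2} + H \left(97 - H^{2} - 6 H\right)$ ($X{\left(H \right)} = \left(H^{2} + \left(97 - 13 H + 7 H - H H\right) H\right) + \left(H - 278\right) = \left(H^{2} + \left(97 - 13 H + 7 H - H^{2}\right) H\right) + \left(-278 + H\right) = \left(H^{2} + \left(97 - H^{2} - 6 H\right) H\right) + \left(-278 + H\right) = \left(H^{2} + H \left(97 - H^{2} - 6 H\right)\right) + \left(-278 + H\right) = -278 + H + H^{2} + H \left(97 - H^{2} - 6 H\right)$)
$\frac{-47491 + 135356}{-22417 + X{\left(f \right)}} = \frac{-47491 + 135356}{-22417 - \left(-9642445 + 226845\right)} = \frac{87865}{-22417 - -9415600} = \frac{87865}{-22417 + 9415600} = \frac{87865}{9393183}$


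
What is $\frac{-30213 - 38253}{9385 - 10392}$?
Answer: $\frac{68466}{1007} \approx 67.99$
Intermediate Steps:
$\frac{-30213 - 38253}{9385 - 10392} = - \frac{68466}{-1007} = \left(-68466\right) \left(- \frac{1}{1007}\right) = \frac{68466}{1007}$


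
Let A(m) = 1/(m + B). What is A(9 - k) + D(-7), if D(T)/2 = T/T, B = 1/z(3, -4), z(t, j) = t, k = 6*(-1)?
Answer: 95/46 ≈ 2.0652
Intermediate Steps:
k = -6
B = ⅓ (B = 1/3 = ⅓ ≈ 0.33333)
D(T) = 2 (D(T) = 2*(T/T) = 2*1 = 2)
A(m) = 1/(⅓ + m) (A(m) = 1/(m + ⅓) = 1/(⅓ + m))
A(9 - k) + D(-7) = 3/(1 + 3*(9 - 1*(-6))) + 2 = 3/(1 + 3*(9 + 6)) + 2 = 3/(1 + 3*15) + 2 = 3/(1 + 45) + 2 = 3/46 + 2 = 95/46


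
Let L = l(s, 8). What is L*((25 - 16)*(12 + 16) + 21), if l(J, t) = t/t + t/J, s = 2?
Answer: 1365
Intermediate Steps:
l(J, t) = 1 + t/J
L = 5 (L = (2 + 8)/2 = (½)*10 = 5)
L*((25 - 16)*(12 + 16) + 21) = 5*((25 - 16)*(12 + 16) + 21) = 5*(9*28 + 21) = 5*(252 + 21) = 5*273 = 1365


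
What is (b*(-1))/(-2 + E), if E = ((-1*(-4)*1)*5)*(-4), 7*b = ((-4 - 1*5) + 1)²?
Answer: 32/287 ≈ 0.11150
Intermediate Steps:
b = 64/7 (b = ((-4 - 1*5) + 1)²/7 = ((-4 - 5) + 1)²/7 = (-9 + 1)²/7 = (⅐)*(-8)² = (⅐)*64 = 64/7 ≈ 9.1429)
E = -80 (E = ((4*1)*5)*(-4) = (4*5)*(-4) = 20*(-4) = -80)
(b*(-1))/(-2 + E) = ((64/7)*(-1))/(-2 - 80) = -64/7/(-82) = -64/7*(-1/82) = 32/287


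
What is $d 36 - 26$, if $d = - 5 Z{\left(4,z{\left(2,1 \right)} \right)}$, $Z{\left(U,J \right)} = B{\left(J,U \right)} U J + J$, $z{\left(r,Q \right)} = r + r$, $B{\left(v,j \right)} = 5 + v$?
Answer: $-26666$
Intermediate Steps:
$z{\left(r,Q \right)} = 2 r$
$Z{\left(U,J \right)} = J + J U \left(5 + J\right)$ ($Z{\left(U,J \right)} = \left(5 + J\right) U J + J = U \left(5 + J\right) J + J = J U \left(5 + J\right) + J = J + J U \left(5 + J\right)$)
$d = -740$ ($d = - 5 \cdot 2 \cdot 2 \left(1 + 4 \left(5 + 2 \cdot 2\right)\right) = - 5 \cdot 4 \left(1 + 4 \left(5 + 4\right)\right) = - 5 \cdot 4 \left(1 + 4 \cdot 9\right) = - 5 \cdot 4 \left(1 + 36\right) = - 5 \cdot 4 \cdot 37 = \left(-5\right) 148 = -740$)
$d 36 - 26 = \left(-740\right) 36 - 26 = -26640 - 26 = -26666$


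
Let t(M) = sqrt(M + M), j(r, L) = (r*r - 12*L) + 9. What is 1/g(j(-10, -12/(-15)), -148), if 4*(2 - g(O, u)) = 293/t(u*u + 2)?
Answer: 1401984/2718119 + 7032*sqrt(1217)/2718119 ≈ 0.60604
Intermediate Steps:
j(r, L) = 9 + r**2 - 12*L (j(r, L) = (r**2 - 12*L) + 9 = 9 + r**2 - 12*L)
t(M) = sqrt(2)*sqrt(M) (t(M) = sqrt(2*M) = sqrt(2)*sqrt(M))
g(O, u) = 2 - 293*sqrt(2)/(8*sqrt(2 + u**2)) (g(O, u) = 2 - 293/(4*(sqrt(2)*sqrt(u*u + 2))) = 2 - 293/(4*(sqrt(2)*sqrt(u**2 + 2))) = 2 - 293/(4*(sqrt(2)*sqrt(2 + u**2))) = 2 - 293*sqrt(2)/(2*sqrt(2 + u**2))/4 = 2 - 293*sqrt(2)/(8*sqrt(2 + u**2)))
1/g(j(-10, -12/(-15)), -148) = 1/(2 - 293*sqrt(2)/(8*sqrt(2 + (-148)**2))) = 1/(2 - 293*sqrt(2)/(8*sqrt(2 + 21904))) = 1/(2 - 293*sqrt(2)/(8*sqrt(21906))) = 1/(2 - 293*sqrt(2)*sqrt(2434)/7302/8) = 1/(2 - 293*sqrt(1217)/29208)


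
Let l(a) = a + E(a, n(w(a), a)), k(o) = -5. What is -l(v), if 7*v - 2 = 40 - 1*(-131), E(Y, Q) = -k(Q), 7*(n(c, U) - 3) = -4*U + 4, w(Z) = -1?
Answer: -208/7 ≈ -29.714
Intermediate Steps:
n(c, U) = 25/7 - 4*U/7 (n(c, U) = 3 + (-4*U + 4)/7 = 3 + (4 - 4*U)/7 = 3 + (4/7 - 4*U/7) = 25/7 - 4*U/7)
E(Y, Q) = 5 (E(Y, Q) = -1*(-5) = 5)
v = 173/7 (v = 2/7 + (40 - 1*(-131))/7 = 2/7 + (40 + 131)/7 = 2/7 + (1/7)*171 = 2/7 + 171/7 = 173/7 ≈ 24.714)
l(a) = 5 + a (l(a) = a + 5 = 5 + a)
-l(v) = -(5 + 173/7) = -1*208/7 = -208/7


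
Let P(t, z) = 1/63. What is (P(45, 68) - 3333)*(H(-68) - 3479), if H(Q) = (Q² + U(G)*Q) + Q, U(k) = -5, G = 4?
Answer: -297538826/63 ≈ -4.7228e+6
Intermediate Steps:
P(t, z) = 1/63
H(Q) = Q² - 4*Q (H(Q) = (Q² - 5*Q) + Q = Q² - 4*Q)
(P(45, 68) - 3333)*(H(-68) - 3479) = (1/63 - 3333)*(-68*(-4 - 68) - 3479) = -209978*(-68*(-72) - 3479)/63 = -209978*(4896 - 3479)/63 = -209978/63*1417 = -297538826/63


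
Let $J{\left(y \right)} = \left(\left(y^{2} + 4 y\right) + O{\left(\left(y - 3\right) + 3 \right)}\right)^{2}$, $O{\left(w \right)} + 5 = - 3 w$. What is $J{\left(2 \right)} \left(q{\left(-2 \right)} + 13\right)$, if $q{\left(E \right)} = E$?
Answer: $11$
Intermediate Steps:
$O{\left(w \right)} = -5 - 3 w$
$J{\left(y \right)} = \left(-5 + y + y^{2}\right)^{2}$ ($J{\left(y \right)} = \left(\left(y^{2} + 4 y\right) - \left(5 + 3 \left(\left(y - 3\right) + 3\right)\right)\right)^{2} = \left(\left(y^{2} + 4 y\right) - \left(5 + 3 \left(\left(-3 + y\right) + 3\right)\right)\right)^{2} = \left(\left(y^{2} + 4 y\right) - \left(5 + 3 y\right)\right)^{2} = \left(-5 + y + y^{2}\right)^{2}$)
$J{\left(2 \right)} \left(q{\left(-2 \right)} + 13\right) = \left(-5 + 2 + 2^{2}\right)^{2} \left(-2 + 13\right) = \left(-5 + 2 + 4\right)^{2} \cdot 11 = 1^{2} \cdot 11 = 1 \cdot 11 = 11$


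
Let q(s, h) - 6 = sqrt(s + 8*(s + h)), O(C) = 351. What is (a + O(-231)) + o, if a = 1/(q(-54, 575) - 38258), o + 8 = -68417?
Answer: -49803326100556/731605695 - 11*sqrt(34)/1463211390 ≈ -68074.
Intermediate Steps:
o = -68425 (o = -8 - 68417 = -68425)
q(s, h) = 6 + sqrt(8*h + 9*s) (q(s, h) = 6 + sqrt(s + 8*(s + h)) = 6 + sqrt(s + 8*(h + s)) = 6 + sqrt(s + (8*h + 8*s)) = 6 + sqrt(8*h + 9*s))
a = 1/(-38252 + 11*sqrt(34)) (a = 1/((6 + sqrt(8*575 + 9*(-54))) - 38258) = 1/((6 + sqrt(4600 - 486)) - 38258) = 1/((6 + sqrt(4114)) - 38258) = 1/((6 + 11*sqrt(34)) - 38258) = 1/(-38252 + 11*sqrt(34)) ≈ -2.6186e-5)
(a + O(-231)) + o = ((-19126/731605695 - 11*sqrt(34)/1463211390) + 351) - 68425 = (256793579819/731605695 - 11*sqrt(34)/1463211390) - 68425 = -49803326100556/731605695 - 11*sqrt(34)/1463211390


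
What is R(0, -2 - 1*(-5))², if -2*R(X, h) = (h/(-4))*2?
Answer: 9/16 ≈ 0.56250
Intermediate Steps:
R(X, h) = h/4 (R(X, h) = -h/(-4)*2/2 = -h*(-¼)*2/2 = -(-h/4)*2/2 = -(-1)*h/4 = h/4)
R(0, -2 - 1*(-5))² = ((-2 - 1*(-5))/4)² = ((-2 + 5)/4)² = ((¼)*3)² = (¾)² = 9/16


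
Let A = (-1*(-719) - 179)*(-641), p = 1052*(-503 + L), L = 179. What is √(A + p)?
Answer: 6*I*√19083 ≈ 828.85*I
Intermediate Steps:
p = -340848 (p = 1052*(-503 + 179) = 1052*(-324) = -340848)
A = -346140 (A = (719 - 179)*(-641) = 540*(-641) = -346140)
√(A + p) = √(-346140 - 340848) = √(-686988) = 6*I*√19083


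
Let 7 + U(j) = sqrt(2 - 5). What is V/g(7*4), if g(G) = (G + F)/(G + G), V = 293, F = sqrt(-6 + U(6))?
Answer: 293/(1/2 + sqrt(-13 + I*sqrt(3))/56) ≈ 571.67 - 73.15*I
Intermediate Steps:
U(j) = -7 + I*sqrt(3) (U(j) = -7 + sqrt(2 - 5) = -7 + sqrt(-3) = -7 + I*sqrt(3))
F = sqrt(-13 + I*sqrt(3)) (F = sqrt(-6 + (-7 + I*sqrt(3))) = sqrt(-13 + I*sqrt(3)) ≈ 0.23966 + 3.6135*I)
g(G) = (G + sqrt(-13 + I*sqrt(3)))/(2*G) (g(G) = (G + sqrt(-13 + I*sqrt(3)))/(G + G) = (G + sqrt(-13 + I*sqrt(3)))/((2*G)) = (G + sqrt(-13 + I*sqrt(3)))*(1/(2*G)) = (G + sqrt(-13 + I*sqrt(3)))/(2*G))
V/g(7*4) = 293/(((7*4 + sqrt(-13 + I*sqrt(3)))/(2*((7*4))))) = 293/(((1/2)*(28 + sqrt(-13 + I*sqrt(3)))/28)) = 293/(((1/2)*(1/28)*(28 + sqrt(-13 + I*sqrt(3))))) = 293/(1/2 + sqrt(-13 + I*sqrt(3))/56)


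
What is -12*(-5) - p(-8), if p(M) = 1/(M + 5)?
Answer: 181/3 ≈ 60.333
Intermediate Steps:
p(M) = 1/(5 + M)
-12*(-5) - p(-8) = -12*(-5) - 1/(5 - 8) = 60 - 1/(-3) = 60 - 1*(-1/3) = 60 + 1/3 = 181/3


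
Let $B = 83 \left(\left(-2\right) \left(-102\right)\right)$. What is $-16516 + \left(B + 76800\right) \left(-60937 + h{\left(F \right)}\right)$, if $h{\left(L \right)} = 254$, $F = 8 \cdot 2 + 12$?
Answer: $-5687955472$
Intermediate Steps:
$F = 28$ ($F = 16 + 12 = 28$)
$B = 16932$ ($B = 83 \cdot 204 = 16932$)
$-16516 + \left(B + 76800\right) \left(-60937 + h{\left(F \right)}\right) = -16516 + \left(16932 + 76800\right) \left(-60937 + 254\right) = -16516 + 93732 \left(-60683\right) = -16516 - 5687938956 = -5687955472$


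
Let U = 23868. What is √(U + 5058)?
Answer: 3*√3214 ≈ 170.08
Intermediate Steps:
√(U + 5058) = √(23868 + 5058) = √28926 = 3*√3214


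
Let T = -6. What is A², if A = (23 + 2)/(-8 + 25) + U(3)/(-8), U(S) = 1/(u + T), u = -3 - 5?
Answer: 7935489/3625216 ≈ 2.1890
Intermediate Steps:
u = -8
U(S) = -1/14 (U(S) = 1/(-8 - 6) = 1/(-14) = -1/14)
A = 2817/1904 (A = (23 + 2)/(-8 + 25) - 1/14/(-8) = 25/17 - 1/14*(-⅛) = 25*(1/17) + 1/112 = 25/17 + 1/112 = 2817/1904 ≈ 1.4795)
A² = (2817/1904)² = 7935489/3625216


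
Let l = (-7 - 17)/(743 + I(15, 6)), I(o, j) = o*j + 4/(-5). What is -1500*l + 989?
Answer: 1431743/1387 ≈ 1032.3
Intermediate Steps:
I(o, j) = -4/5 + j*o (I(o, j) = j*o + 4*(-1/5) = j*o - 4/5 = -4/5 + j*o)
l = -40/1387 (l = (-7 - 17)/(743 + (-4/5 + 6*15)) = -24/(743 + (-4/5 + 90)) = -24/(743 + 446/5) = -24/4161/5 = -24*5/4161 = -40/1387 ≈ -0.028839)
-1500*l + 989 = -1500*(-40/1387) + 989 = 60000/1387 + 989 = 1431743/1387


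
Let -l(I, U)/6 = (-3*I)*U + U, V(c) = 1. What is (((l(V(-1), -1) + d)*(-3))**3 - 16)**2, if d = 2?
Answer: 728136256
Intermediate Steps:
l(I, U) = -6*U + 18*I*U (l(I, U) = -6*((-3*I)*U + U) = -6*(-3*I*U + U) = -6*(U - 3*I*U) = -6*U + 18*I*U)
(((l(V(-1), -1) + d)*(-3))**3 - 16)**2 = (((6*(-1)*(-1 + 3*1) + 2)*(-3))**3 - 16)**2 = (((6*(-1)*(-1 + 3) + 2)*(-3))**3 - 16)**2 = (((6*(-1)*2 + 2)*(-3))**3 - 16)**2 = (((-12 + 2)*(-3))**3 - 16)**2 = ((-10*(-3))**3 - 16)**2 = (30**3 - 16)**2 = (27000 - 16)**2 = 26984**2 = 728136256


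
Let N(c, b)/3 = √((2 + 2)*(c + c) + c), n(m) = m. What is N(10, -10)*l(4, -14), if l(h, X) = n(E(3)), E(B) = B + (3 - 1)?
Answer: 45*√10 ≈ 142.30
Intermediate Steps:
E(B) = 2 + B (E(B) = B + 2 = 2 + B)
l(h, X) = 5 (l(h, X) = 2 + 3 = 5)
N(c, b) = 9*√c (N(c, b) = 3*√((2 + 2)*(c + c) + c) = 3*√(4*(2*c) + c) = 3*√(8*c + c) = 3*√(9*c) = 3*(3*√c) = 9*√c)
N(10, -10)*l(4, -14) = (9*√10)*5 = 45*√10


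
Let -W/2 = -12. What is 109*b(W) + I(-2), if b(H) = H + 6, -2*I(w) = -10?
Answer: 3275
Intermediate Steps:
W = 24 (W = -2*(-12) = 24)
I(w) = 5 (I(w) = -1/2*(-10) = 5)
b(H) = 6 + H
109*b(W) + I(-2) = 109*(6 + 24) + 5 = 109*30 + 5 = 3270 + 5 = 3275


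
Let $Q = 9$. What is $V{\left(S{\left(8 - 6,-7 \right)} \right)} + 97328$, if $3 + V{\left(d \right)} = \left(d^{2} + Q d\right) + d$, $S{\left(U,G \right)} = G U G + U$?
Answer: $108325$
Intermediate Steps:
$S{\left(U,G \right)} = U + U G^{2}$ ($S{\left(U,G \right)} = U G^{2} + U = U + U G^{2}$)
$V{\left(d \right)} = -3 + d^{2} + 10 d$ ($V{\left(d \right)} = -3 + \left(\left(d^{2} + 9 d\right) + d\right) = -3 + \left(d^{2} + 10 d\right) = -3 + d^{2} + 10 d$)
$V{\left(S{\left(8 - 6,-7 \right)} \right)} + 97328 = \left(-3 + \left(\left(8 - 6\right) \left(1 + \left(-7\right)^{2}\right)\right)^{2} + 10 \left(8 - 6\right) \left(1 + \left(-7\right)^{2}\right)\right) + 97328 = \left(-3 + \left(\left(8 - 6\right) \left(1 + 49\right)\right)^{2} + 10 \left(8 - 6\right) \left(1 + 49\right)\right) + 97328 = \left(-3 + \left(2 \cdot 50\right)^{2} + 10 \cdot 2 \cdot 50\right) + 97328 = \left(-3 + 100^{2} + 10 \cdot 100\right) + 97328 = \left(-3 + 10000 + 1000\right) + 97328 = 10997 + 97328 = 108325$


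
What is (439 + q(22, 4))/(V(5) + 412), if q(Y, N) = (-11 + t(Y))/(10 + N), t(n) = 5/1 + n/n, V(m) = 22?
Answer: 6141/6076 ≈ 1.0107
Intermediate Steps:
t(n) = 6 (t(n) = 5*1 + 1 = 5 + 1 = 6)
q(Y, N) = -5/(10 + N) (q(Y, N) = (-11 + 6)/(10 + N) = -5/(10 + N))
(439 + q(22, 4))/(V(5) + 412) = (439 - 5/(10 + 4))/(22 + 412) = (439 - 5/14)/434 = (439 - 5*1/14)*(1/434) = (439 - 5/14)*(1/434) = (6141/14)*(1/434) = 6141/6076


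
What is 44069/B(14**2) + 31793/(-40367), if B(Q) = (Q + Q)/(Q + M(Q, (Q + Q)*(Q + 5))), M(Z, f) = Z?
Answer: 1778901530/40367 ≈ 44068.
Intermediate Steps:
B(Q) = 1 (B(Q) = (Q + Q)/(Q + Q) = (2*Q)/((2*Q)) = (2*Q)*(1/(2*Q)) = 1)
44069/B(14**2) + 31793/(-40367) = 44069/1 + 31793/(-40367) = 44069*1 + 31793*(-1/40367) = 44069 - 31793/40367 = 1778901530/40367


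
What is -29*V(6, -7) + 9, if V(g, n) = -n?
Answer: -194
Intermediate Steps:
-29*V(6, -7) + 9 = -(-29)*(-7) + 9 = -29*7 + 9 = -203 + 9 = -194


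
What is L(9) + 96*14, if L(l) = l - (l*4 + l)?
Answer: 1308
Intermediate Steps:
L(l) = -4*l (L(l) = l - (4*l + l) = l - 5*l = -4*l)
L(9) + 96*14 = -4*9 + 96*14 = -36 + 1344 = 1308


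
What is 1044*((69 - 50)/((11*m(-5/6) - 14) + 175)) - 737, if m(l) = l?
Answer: -552391/911 ≈ -606.36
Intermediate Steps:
1044*((69 - 50)/((11*m(-5/6) - 14) + 175)) - 737 = 1044*((69 - 50)/((11*(-5/6) - 14) + 175)) - 737 = 1044*(19/((11*(-5*1/6) - 14) + 175)) - 737 = 1044*(19/((11*(-5/6) - 14) + 175)) - 737 = 1044*(19/((-55/6 - 14) + 175)) - 737 = 1044*(19/(-139/6 + 175)) - 737 = 1044*(19/(911/6)) - 737 = 1044*(19*(6/911)) - 737 = 1044*(114/911) - 737 = 119016/911 - 737 = -552391/911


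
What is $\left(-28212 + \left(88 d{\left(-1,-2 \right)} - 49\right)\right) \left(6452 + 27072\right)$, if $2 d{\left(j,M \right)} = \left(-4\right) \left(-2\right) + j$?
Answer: $-937096372$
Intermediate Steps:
$d{\left(j,M \right)} = 4 + \frac{j}{2}$ ($d{\left(j,M \right)} = \frac{\left(-4\right) \left(-2\right) + j}{2} = \frac{8 + j}{2} = 4 + \frac{j}{2}$)
$\left(-28212 + \left(88 d{\left(-1,-2 \right)} - 49\right)\right) \left(6452 + 27072\right) = \left(-28212 - \left(49 - 88 \left(4 + \frac{1}{2} \left(-1\right)\right)\right)\right) \left(6452 + 27072\right) = \left(-28212 - \left(49 - 88 \left(4 - \frac{1}{2}\right)\right)\right) 33524 = \left(-28212 + \left(88 \cdot \frac{7}{2} - 49\right)\right) 33524 = \left(-28212 + \left(308 - 49\right)\right) 33524 = \left(-28212 + 259\right) 33524 = \left(-27953\right) 33524 = -937096372$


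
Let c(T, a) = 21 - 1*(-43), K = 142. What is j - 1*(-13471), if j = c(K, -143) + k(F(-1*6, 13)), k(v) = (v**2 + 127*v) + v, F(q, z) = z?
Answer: 15368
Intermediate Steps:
c(T, a) = 64 (c(T, a) = 21 + 43 = 64)
k(v) = v**2 + 128*v
j = 1897 (j = 64 + 13*(128 + 13) = 64 + 13*141 = 64 + 1833 = 1897)
j - 1*(-13471) = 1897 - 1*(-13471) = 1897 + 13471 = 15368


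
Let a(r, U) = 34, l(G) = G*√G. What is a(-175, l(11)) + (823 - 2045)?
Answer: -1188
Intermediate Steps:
l(G) = G^(3/2)
a(-175, l(11)) + (823 - 2045) = 34 + (823 - 2045) = 34 - 1222 = -1188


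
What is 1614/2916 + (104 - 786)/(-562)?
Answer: 241315/136566 ≈ 1.7670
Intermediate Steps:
1614/2916 + (104 - 786)/(-562) = 1614*(1/2916) - 682*(-1/562) = 269/486 + 341/281 = 241315/136566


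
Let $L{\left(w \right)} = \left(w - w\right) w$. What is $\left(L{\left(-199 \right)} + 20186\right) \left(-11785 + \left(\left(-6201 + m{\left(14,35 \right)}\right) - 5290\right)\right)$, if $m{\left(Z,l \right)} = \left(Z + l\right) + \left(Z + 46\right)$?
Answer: $-467649062$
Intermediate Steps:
$m{\left(Z,l \right)} = 46 + l + 2 Z$ ($m{\left(Z,l \right)} = \left(Z + l\right) + \left(46 + Z\right) = 46 + l + 2 Z$)
$L{\left(w \right)} = 0$ ($L{\left(w \right)} = 0 w = 0$)
$\left(L{\left(-199 \right)} + 20186\right) \left(-11785 + \left(\left(-6201 + m{\left(14,35 \right)}\right) - 5290\right)\right) = \left(0 + 20186\right) \left(-11785 + \left(\left(-6201 + \left(46 + 35 + 2 \cdot 14\right)\right) - 5290\right)\right) = 20186 \left(-11785 + \left(\left(-6201 + \left(46 + 35 + 28\right)\right) - 5290\right)\right) = 20186 \left(-11785 + \left(\left(-6201 + 109\right) - 5290\right)\right) = 20186 \left(-11785 - 11382\right) = 20186 \left(-23167\right) = -467649062$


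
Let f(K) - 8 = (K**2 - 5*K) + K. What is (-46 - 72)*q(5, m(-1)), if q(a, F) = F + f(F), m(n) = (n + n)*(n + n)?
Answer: -1416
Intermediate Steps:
f(K) = 8 + K**2 - 4*K (f(K) = 8 + ((K**2 - 5*K) + K) = 8 + (K**2 - 4*K) = 8 + K**2 - 4*K)
m(n) = 4*n**2 (m(n) = (2*n)*(2*n) = 4*n**2)
q(a, F) = 8 + F**2 - 3*F (q(a, F) = F + (8 + F**2 - 4*F) = 8 + F**2 - 3*F)
(-46 - 72)*q(5, m(-1)) = (-46 - 72)*(8 + (4*(-1)**2)**2 - 12*(-1)**2) = -118*(8 + (4*1)**2 - 12) = -118*(8 + 4**2 - 3*4) = -118*(8 + 16 - 12) = -118*12 = -1416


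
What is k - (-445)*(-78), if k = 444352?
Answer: 409642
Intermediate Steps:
k - (-445)*(-78) = 444352 - (-445)*(-78) = 444352 - 1*34710 = 444352 - 34710 = 409642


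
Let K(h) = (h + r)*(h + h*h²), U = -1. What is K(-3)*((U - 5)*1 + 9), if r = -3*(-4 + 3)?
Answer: 0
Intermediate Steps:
r = 3 (r = -3*(-1) = 3)
K(h) = (3 + h)*(h + h³) (K(h) = (h + 3)*(h + h*h²) = (3 + h)*(h + h³))
K(-3)*((U - 5)*1 + 9) = (-3*(3 - 3 + (-3)³ + 3*(-3)²))*((-1 - 5)*1 + 9) = (-3*(3 - 3 - 27 + 3*9))*(-6*1 + 9) = (-3*(3 - 3 - 27 + 27))*(-6 + 9) = -3*0*3 = 0*3 = 0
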